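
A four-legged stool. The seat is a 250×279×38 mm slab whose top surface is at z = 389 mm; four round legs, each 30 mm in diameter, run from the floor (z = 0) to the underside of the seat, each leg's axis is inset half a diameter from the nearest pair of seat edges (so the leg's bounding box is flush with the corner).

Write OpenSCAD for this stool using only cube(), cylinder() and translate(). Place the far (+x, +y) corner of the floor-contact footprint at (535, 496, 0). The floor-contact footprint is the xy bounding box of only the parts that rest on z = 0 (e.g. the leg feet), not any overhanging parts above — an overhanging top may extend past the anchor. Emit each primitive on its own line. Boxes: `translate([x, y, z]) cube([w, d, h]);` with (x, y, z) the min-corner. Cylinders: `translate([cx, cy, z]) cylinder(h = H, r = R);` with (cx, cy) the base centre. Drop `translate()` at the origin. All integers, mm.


// leg_h = 389 - 38 = 351
translate([285, 217, 351]) cube([250, 279, 38]);
translate([300, 232, 0]) cylinder(h = 351, r = 15);
translate([520, 232, 0]) cylinder(h = 351, r = 15);
translate([300, 481, 0]) cylinder(h = 351, r = 15);
translate([520, 481, 0]) cylinder(h = 351, r = 15);


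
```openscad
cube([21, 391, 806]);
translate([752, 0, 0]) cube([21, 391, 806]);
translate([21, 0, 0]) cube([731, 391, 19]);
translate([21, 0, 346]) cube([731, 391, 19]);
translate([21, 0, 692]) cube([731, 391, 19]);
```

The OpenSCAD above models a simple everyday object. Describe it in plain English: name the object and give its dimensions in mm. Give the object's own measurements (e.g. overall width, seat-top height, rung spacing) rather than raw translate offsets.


An open bookshelf. Two side panels, each 21 mm thick, 391 mm deep and 806 mm tall, stand 773 mm apart (outside-to-outside). Between them sit 3 shelves, each 19 mm thick and 391 mm deep, spanning the full gap between the sides. The bottom shelf rests on the floor (its underside at z = 0) and the clear gap between one shelf's top and the next shelf's underside is 327 mm.


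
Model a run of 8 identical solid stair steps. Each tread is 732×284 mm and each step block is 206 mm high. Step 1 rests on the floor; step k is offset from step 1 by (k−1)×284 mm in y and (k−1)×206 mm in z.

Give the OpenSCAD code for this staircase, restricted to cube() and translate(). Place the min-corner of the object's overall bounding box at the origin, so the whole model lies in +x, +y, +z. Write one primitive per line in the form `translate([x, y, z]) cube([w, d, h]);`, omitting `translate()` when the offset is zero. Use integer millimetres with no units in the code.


cube([732, 284, 206]);
translate([0, 284, 206]) cube([732, 284, 206]);
translate([0, 568, 412]) cube([732, 284, 206]);
translate([0, 852, 618]) cube([732, 284, 206]);
translate([0, 1136, 824]) cube([732, 284, 206]);
translate([0, 1420, 1030]) cube([732, 284, 206]);
translate([0, 1704, 1236]) cube([732, 284, 206]);
translate([0, 1988, 1442]) cube([732, 284, 206]);


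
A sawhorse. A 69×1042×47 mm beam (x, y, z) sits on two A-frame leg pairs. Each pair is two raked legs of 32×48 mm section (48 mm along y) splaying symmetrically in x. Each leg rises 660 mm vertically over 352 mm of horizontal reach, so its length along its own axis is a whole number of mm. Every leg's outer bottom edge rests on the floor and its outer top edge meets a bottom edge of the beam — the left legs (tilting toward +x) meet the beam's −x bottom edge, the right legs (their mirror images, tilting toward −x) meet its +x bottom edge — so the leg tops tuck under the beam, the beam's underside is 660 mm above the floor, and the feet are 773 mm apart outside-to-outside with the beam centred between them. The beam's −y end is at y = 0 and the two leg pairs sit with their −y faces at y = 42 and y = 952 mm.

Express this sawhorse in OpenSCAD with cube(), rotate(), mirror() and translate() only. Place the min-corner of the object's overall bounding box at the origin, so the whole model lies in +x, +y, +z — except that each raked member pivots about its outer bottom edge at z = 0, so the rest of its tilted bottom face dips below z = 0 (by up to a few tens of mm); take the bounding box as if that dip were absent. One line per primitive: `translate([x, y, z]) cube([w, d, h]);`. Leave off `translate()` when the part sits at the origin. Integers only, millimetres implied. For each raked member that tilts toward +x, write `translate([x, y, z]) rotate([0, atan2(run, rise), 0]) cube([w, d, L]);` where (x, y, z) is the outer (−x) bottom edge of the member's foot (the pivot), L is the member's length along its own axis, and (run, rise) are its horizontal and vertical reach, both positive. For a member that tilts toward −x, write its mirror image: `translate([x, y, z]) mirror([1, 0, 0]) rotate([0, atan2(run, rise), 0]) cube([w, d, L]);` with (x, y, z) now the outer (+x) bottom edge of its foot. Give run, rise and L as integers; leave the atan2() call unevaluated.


translate([352, 0, 660]) cube([69, 1042, 47]);
translate([0, 42, 0]) rotate([0, atan2(352, 660), 0]) cube([32, 48, 748]);
translate([773, 42, 0]) mirror([1, 0, 0]) rotate([0, atan2(352, 660), 0]) cube([32, 48, 748]);
translate([0, 952, 0]) rotate([0, atan2(352, 660), 0]) cube([32, 48, 748]);
translate([773, 952, 0]) mirror([1, 0, 0]) rotate([0, atan2(352, 660), 0]) cube([32, 48, 748]);


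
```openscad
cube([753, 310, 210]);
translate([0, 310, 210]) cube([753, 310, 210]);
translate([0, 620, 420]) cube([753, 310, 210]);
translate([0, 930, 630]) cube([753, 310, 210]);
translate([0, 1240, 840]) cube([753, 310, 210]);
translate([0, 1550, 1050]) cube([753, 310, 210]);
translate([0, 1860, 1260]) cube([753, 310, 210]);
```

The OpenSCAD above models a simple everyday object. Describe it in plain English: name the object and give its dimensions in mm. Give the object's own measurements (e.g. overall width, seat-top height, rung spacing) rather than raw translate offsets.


A straight staircase of 7 solid steps. Each step is 753 mm wide (x), 310 mm deep (y, the going) and 210 mm tall (the rise). The first step rests on the floor; each subsequent step sits one going further in +y and one rise higher in +z, directly behind and above the previous step with no overlap.


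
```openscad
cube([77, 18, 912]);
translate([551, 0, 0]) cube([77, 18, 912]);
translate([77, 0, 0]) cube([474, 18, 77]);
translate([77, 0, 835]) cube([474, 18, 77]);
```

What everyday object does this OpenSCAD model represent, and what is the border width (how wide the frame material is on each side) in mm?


A picture frame. The border width is 77 mm.

Four thin pieces enclosing a rectangular opening — a picture frame. The two full-height stiles are 912 mm tall; the top rail sits at z = 835 and is 77 mm tall, so the border above the opening is 912 − 835 = 77 mm, matching the stile x-width.


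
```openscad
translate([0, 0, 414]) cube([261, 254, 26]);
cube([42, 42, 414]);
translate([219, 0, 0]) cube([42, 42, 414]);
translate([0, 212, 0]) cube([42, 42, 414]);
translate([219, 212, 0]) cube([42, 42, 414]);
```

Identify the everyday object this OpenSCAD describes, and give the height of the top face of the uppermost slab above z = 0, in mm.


A stool. The seat height is 440 mm.

A 261×254×26 slab at z = 414 on four corner posts — a stool. The seat top is 414 + 26 = 440 mm.


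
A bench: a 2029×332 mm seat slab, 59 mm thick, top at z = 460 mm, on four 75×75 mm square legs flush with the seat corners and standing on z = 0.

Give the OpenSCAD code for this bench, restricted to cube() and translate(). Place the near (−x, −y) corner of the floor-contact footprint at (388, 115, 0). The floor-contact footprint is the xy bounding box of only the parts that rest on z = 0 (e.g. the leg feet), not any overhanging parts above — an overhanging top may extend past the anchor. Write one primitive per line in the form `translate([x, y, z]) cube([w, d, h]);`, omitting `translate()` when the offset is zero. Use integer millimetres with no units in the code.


translate([388, 115, 401]) cube([2029, 332, 59]);
translate([388, 115, 0]) cube([75, 75, 401]);
translate([388, 372, 0]) cube([75, 75, 401]);
translate([2342, 115, 0]) cube([75, 75, 401]);
translate([2342, 372, 0]) cube([75, 75, 401]);


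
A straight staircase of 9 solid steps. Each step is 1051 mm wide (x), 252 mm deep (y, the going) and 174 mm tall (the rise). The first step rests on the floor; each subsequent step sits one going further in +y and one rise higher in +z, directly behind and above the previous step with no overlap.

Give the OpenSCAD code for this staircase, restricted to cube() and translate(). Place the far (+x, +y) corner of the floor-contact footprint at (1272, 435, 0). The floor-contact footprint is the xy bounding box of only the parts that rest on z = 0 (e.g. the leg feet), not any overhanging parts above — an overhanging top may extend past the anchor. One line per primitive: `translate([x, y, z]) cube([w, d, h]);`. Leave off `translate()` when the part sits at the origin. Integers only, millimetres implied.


translate([221, 183, 0]) cube([1051, 252, 174]);
translate([221, 435, 174]) cube([1051, 252, 174]);
translate([221, 687, 348]) cube([1051, 252, 174]);
translate([221, 939, 522]) cube([1051, 252, 174]);
translate([221, 1191, 696]) cube([1051, 252, 174]);
translate([221, 1443, 870]) cube([1051, 252, 174]);
translate([221, 1695, 1044]) cube([1051, 252, 174]);
translate([221, 1947, 1218]) cube([1051, 252, 174]);
translate([221, 2199, 1392]) cube([1051, 252, 174]);


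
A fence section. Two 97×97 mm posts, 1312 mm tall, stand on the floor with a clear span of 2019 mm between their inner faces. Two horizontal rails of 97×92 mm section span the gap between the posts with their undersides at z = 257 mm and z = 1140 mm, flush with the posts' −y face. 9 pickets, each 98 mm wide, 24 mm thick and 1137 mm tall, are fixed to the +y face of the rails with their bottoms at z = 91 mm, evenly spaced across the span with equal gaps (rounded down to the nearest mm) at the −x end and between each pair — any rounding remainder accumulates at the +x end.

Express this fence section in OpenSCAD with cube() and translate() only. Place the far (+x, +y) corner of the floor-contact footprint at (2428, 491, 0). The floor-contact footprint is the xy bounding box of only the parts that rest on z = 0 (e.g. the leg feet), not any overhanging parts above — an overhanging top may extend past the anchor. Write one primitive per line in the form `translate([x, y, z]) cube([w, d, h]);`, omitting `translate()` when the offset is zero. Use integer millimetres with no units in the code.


translate([215, 394, 0]) cube([97, 97, 1312]);
translate([2331, 394, 0]) cube([97, 97, 1312]);
translate([312, 394, 257]) cube([2019, 97, 92]);
translate([312, 394, 1140]) cube([2019, 97, 92]);
translate([425, 491, 91]) cube([98, 24, 1137]);
translate([636, 491, 91]) cube([98, 24, 1137]);
translate([847, 491, 91]) cube([98, 24, 1137]);
translate([1058, 491, 91]) cube([98, 24, 1137]);
translate([1269, 491, 91]) cube([98, 24, 1137]);
translate([1480, 491, 91]) cube([98, 24, 1137]);
translate([1691, 491, 91]) cube([98, 24, 1137]);
translate([1902, 491, 91]) cube([98, 24, 1137]);
translate([2113, 491, 91]) cube([98, 24, 1137]);


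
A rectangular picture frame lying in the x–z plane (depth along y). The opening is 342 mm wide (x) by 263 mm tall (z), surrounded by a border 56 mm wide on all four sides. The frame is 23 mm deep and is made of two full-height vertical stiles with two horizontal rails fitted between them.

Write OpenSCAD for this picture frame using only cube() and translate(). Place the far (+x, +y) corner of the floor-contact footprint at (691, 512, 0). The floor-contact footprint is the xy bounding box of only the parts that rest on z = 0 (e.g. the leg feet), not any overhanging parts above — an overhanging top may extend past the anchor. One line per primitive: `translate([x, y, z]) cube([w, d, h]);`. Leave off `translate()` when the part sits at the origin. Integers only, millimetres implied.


translate([237, 489, 0]) cube([56, 23, 375]);
translate([635, 489, 0]) cube([56, 23, 375]);
translate([293, 489, 0]) cube([342, 23, 56]);
translate([293, 489, 319]) cube([342, 23, 56]);


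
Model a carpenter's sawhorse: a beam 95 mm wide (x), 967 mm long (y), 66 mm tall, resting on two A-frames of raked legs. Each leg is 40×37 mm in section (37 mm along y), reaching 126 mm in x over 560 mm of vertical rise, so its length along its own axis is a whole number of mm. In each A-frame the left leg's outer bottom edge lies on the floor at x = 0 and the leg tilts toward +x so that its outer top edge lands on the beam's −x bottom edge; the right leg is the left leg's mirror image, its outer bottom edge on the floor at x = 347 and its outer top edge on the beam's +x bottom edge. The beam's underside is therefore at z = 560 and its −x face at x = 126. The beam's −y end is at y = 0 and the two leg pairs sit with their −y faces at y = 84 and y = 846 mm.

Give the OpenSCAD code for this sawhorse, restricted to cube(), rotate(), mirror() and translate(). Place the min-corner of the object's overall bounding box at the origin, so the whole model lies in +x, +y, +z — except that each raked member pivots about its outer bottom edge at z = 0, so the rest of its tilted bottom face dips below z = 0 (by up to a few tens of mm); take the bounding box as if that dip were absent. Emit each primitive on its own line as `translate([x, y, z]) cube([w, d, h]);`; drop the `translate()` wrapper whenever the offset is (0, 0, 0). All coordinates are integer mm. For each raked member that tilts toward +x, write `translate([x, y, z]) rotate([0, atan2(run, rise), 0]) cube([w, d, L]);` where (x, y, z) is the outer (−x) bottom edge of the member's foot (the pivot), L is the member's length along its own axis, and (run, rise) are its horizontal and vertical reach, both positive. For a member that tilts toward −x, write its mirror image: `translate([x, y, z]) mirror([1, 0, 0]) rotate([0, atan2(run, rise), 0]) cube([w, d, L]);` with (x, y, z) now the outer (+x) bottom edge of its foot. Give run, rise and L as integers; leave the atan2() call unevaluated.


translate([126, 0, 560]) cube([95, 967, 66]);
translate([0, 84, 0]) rotate([0, atan2(126, 560), 0]) cube([40, 37, 574]);
translate([347, 84, 0]) mirror([1, 0, 0]) rotate([0, atan2(126, 560), 0]) cube([40, 37, 574]);
translate([0, 846, 0]) rotate([0, atan2(126, 560), 0]) cube([40, 37, 574]);
translate([347, 846, 0]) mirror([1, 0, 0]) rotate([0, atan2(126, 560), 0]) cube([40, 37, 574]);


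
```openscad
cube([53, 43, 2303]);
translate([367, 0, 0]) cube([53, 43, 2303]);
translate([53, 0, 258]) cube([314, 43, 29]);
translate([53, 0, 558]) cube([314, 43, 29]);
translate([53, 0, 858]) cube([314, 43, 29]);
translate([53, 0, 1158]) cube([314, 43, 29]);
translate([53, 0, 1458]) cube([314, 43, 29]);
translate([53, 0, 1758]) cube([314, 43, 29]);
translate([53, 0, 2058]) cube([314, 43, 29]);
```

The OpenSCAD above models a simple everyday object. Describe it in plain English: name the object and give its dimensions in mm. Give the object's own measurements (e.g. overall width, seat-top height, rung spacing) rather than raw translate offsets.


A straight ladder. Two 53×43 mm vertical rails, 2303 mm tall, stand 420 mm apart (outside-to-outside) with their front faces coplanar on the −y side. 7 rungs, each 43 mm deep and 29 mm tall, span between the inner faces of the rails, front faces flush with the rails. The lowest rung's underside is at z = 258 mm and rungs are spaced 300 mm apart (underside to underside).


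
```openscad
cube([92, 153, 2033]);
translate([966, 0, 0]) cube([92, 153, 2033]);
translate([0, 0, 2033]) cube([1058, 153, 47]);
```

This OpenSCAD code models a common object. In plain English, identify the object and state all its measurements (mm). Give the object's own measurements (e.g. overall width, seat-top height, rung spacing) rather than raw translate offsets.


A door frame. The clear opening is 874 mm wide and 2033 mm high. Two 92 mm wide jambs, 153 mm deep, stand either side of the opening from the floor to the top of the opening. A 47 mm thick head sits across the top of both jambs, spanning the full outside width of the frame.


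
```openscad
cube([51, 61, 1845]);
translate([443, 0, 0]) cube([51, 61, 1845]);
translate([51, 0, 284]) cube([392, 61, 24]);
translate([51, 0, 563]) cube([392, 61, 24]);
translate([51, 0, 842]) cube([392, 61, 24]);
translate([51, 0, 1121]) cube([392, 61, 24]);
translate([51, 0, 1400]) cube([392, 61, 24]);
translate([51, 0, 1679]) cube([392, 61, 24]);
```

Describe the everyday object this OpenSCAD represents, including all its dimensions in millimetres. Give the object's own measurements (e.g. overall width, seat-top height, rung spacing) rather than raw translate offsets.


A straight ladder. Two 51×61 mm vertical rails, 1845 mm tall, stand 494 mm apart (outside-to-outside) with their front faces coplanar on the −y side. 6 rungs, each 61 mm deep and 24 mm tall, span between the inner faces of the rails, front faces flush with the rails. The lowest rung's underside is at z = 284 mm and rungs are spaced 279 mm apart (underside to underside).


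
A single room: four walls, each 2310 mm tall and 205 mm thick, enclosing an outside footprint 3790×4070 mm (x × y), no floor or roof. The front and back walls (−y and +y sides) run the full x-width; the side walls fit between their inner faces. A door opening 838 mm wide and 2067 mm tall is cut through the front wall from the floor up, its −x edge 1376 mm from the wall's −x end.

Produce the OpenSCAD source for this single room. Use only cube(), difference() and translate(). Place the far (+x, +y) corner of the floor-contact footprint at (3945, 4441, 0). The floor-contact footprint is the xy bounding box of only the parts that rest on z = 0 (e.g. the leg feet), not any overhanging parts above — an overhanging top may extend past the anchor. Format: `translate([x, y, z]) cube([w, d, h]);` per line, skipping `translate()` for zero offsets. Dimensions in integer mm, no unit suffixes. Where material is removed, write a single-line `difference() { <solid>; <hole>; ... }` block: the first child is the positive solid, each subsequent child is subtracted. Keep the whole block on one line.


difference() { translate([155, 371, 0]) cube([3790, 205, 2310]); translate([1531, 371, 0]) cube([838, 205, 2067]); }
translate([155, 4236, 0]) cube([3790, 205, 2310]);
translate([155, 576, 0]) cube([205, 3660, 2310]);
translate([3740, 576, 0]) cube([205, 3660, 2310]);


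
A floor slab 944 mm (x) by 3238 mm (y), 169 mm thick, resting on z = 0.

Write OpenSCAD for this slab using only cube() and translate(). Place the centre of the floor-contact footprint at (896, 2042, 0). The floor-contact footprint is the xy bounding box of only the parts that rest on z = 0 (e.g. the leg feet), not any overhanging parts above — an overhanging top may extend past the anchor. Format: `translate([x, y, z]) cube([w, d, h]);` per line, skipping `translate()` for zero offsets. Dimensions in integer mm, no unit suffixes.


translate([424, 423, 0]) cube([944, 3238, 169]);


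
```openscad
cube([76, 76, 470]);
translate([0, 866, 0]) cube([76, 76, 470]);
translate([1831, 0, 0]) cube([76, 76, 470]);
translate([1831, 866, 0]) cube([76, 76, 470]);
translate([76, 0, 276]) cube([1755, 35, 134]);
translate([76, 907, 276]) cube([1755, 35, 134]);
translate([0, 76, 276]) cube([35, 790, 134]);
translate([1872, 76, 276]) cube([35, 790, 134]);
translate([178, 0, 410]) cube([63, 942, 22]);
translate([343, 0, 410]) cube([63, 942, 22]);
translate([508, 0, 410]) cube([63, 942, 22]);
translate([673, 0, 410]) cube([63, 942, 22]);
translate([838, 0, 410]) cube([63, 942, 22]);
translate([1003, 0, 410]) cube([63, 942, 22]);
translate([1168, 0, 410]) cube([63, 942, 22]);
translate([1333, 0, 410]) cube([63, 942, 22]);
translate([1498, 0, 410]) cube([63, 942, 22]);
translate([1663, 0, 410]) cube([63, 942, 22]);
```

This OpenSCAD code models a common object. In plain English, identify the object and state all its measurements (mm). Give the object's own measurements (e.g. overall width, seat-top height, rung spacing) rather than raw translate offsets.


A bed frame 1907 mm long (x) by 942 mm wide (y). Four 76×76 mm corner posts, 470 mm tall, at the corners of the footprint. Four rails of 35 mm thickness and 134 mm height run between adjacent posts with their undersides at z = 276 mm, their outer faces flush with the outside of the frame (the two x-running rails run between the posts' inner faces; the two y-running rails run between the posts' inner faces). 10 slats, each 63 mm wide (x) and 22 mm thick, lie across the top of the two x-running rails, running the full 942 mm width of the frame in y; along x they sit between the end posts with a 102 mm gap after the −x posts and between neighbouring slats, leaving 105 mm before the +x posts.


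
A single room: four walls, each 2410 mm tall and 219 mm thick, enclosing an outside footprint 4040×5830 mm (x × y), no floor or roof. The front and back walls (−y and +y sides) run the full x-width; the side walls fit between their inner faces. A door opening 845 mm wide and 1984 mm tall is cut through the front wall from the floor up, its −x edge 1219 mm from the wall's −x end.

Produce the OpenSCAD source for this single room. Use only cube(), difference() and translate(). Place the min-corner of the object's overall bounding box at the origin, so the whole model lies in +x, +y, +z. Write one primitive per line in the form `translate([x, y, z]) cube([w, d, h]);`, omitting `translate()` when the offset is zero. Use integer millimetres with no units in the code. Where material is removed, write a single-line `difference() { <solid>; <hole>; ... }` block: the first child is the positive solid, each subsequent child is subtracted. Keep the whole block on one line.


difference() { cube([4040, 219, 2410]); translate([1219, 0, 0]) cube([845, 219, 1984]); }
translate([0, 5611, 0]) cube([4040, 219, 2410]);
translate([0, 219, 0]) cube([219, 5392, 2410]);
translate([3821, 219, 0]) cube([219, 5392, 2410]);


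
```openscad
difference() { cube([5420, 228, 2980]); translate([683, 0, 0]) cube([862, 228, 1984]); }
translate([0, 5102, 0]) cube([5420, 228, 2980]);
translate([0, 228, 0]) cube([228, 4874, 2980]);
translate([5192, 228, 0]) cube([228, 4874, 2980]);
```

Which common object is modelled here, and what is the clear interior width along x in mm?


A single room. The interior width is 4964 mm.

Four walls enclosing a rectangle with a door in the front wall — a room. Outside width 5420 minus two 228 mm walls gives 4964 mm.


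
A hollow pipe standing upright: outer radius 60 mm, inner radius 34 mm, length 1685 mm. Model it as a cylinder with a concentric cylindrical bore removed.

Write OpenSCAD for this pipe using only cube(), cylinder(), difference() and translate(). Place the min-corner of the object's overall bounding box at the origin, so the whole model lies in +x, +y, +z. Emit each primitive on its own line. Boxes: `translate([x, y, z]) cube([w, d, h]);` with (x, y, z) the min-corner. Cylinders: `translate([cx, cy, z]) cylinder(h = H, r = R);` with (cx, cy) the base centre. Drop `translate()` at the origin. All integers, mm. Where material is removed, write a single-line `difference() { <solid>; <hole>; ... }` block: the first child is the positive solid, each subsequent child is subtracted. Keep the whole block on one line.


difference() { translate([60, 60, 0]) cylinder(h = 1685, r = 60); translate([60, 60, 0]) cylinder(h = 1685, r = 34); }


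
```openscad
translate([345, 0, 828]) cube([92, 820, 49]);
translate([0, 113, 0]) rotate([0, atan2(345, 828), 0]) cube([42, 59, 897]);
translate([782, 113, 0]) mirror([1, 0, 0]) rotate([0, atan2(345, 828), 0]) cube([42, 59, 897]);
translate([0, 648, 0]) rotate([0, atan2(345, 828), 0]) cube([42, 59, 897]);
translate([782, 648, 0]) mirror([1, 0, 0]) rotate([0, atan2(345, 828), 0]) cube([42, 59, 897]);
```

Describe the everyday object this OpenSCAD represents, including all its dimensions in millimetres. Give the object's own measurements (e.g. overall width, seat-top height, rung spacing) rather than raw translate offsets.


A sawhorse. A 92×820×49 mm beam (x, y, z) sits on two A-frame leg pairs. Each pair is two raked legs of 42×59 mm section (59 mm along y) splaying symmetrically in x. Each leg rises 828 mm vertically over 345 mm of horizontal reach and is 897 mm long along its own axis. Every leg's outer bottom edge rests on the floor and its outer top edge meets a bottom edge of the beam — the left legs (tilting toward +x) meet the beam's −x bottom edge, the right legs (their mirror images, tilting toward −x) meet its +x bottom edge — so the leg tops tuck under the beam, the beam's underside is 828 mm above the floor, and the feet are 782 mm apart outside-to-outside with the beam centred between them. The two leg pairs are set in 113 mm from either end of the beam.


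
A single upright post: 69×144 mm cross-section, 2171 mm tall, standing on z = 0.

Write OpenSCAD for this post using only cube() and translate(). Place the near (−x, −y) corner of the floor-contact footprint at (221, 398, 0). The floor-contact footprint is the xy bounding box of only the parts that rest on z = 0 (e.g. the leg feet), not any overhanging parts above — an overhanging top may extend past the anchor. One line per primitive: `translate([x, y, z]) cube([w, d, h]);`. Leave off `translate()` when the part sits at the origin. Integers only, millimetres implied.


translate([221, 398, 0]) cube([69, 144, 2171]);


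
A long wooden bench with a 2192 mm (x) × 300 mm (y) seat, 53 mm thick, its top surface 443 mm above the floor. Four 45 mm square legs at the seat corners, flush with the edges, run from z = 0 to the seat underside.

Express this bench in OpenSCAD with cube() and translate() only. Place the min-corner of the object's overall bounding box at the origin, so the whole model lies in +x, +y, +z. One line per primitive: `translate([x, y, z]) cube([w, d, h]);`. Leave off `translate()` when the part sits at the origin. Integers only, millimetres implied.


// leg_h = 443 − 53 = 390
translate([0, 0, 390]) cube([2192, 300, 53]);
cube([45, 45, 390]);
translate([0, 255, 0]) cube([45, 45, 390]);
translate([2147, 0, 0]) cube([45, 45, 390]);
translate([2147, 255, 0]) cube([45, 45, 390]);


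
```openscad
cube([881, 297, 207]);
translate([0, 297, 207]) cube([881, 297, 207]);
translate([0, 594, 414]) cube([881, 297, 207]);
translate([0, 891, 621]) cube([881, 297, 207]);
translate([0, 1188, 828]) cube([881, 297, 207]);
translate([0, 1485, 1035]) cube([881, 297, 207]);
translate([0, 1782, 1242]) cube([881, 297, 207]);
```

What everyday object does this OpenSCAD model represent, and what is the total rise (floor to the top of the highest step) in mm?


A staircase. The total rise is 1449 mm.

7 identical blocks, each offset up and back from the previous — a staircase. Each step is 207 mm tall and there are 7 of them, so the total rise is 7 × 207 = 1449 mm.


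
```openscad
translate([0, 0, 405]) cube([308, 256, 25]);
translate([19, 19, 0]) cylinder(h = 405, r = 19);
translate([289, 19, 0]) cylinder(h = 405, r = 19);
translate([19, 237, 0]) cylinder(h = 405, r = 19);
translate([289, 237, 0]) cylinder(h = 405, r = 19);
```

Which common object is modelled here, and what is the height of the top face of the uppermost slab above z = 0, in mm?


A stool. The seat height is 430 mm.

A 308×256×25 slab at z = 405 on four corner cylinders — a stool. The seat top is 405 + 25 = 430 mm.


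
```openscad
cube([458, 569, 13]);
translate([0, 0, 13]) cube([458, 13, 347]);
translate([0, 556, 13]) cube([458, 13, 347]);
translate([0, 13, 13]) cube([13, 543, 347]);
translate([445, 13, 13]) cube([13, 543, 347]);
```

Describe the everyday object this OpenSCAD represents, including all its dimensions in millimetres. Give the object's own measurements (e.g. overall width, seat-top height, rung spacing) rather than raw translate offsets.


An open-topped rectangular box: outside dimensions 458×569×360 mm, with a uniform wall and base thickness of 13 mm. The base is a full 458×569 slab on the floor; four walls sit on top of the base. The front and back walls (the −y and +y sides) span the full width; the two side walls fit between them.


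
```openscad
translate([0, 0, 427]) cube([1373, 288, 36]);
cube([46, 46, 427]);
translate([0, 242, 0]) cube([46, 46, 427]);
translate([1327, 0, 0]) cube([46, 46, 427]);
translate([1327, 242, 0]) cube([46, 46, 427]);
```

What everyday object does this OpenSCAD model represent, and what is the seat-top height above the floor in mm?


A bench. The seat-top height is 463 mm.

A long slab on four corner posts — a bench. The slab sits at z = 427 with thickness 36, so the top is 427 + 36 = 463 mm.


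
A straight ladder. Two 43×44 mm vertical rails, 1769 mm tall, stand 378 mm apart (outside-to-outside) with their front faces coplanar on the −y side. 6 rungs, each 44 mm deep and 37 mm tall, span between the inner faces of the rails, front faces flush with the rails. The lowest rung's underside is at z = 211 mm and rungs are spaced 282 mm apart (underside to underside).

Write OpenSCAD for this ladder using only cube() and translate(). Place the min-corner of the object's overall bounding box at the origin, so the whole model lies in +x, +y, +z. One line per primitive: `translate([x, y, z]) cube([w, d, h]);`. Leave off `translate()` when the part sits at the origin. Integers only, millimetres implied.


// rung span = 378 - 2*43 = 292
// rung[k] z = 211 + k*282
cube([43, 44, 1769]);
translate([335, 0, 0]) cube([43, 44, 1769]);
translate([43, 0, 211]) cube([292, 44, 37]);
translate([43, 0, 493]) cube([292, 44, 37]);
translate([43, 0, 775]) cube([292, 44, 37]);
translate([43, 0, 1057]) cube([292, 44, 37]);
translate([43, 0, 1339]) cube([292, 44, 37]);
translate([43, 0, 1621]) cube([292, 44, 37]);


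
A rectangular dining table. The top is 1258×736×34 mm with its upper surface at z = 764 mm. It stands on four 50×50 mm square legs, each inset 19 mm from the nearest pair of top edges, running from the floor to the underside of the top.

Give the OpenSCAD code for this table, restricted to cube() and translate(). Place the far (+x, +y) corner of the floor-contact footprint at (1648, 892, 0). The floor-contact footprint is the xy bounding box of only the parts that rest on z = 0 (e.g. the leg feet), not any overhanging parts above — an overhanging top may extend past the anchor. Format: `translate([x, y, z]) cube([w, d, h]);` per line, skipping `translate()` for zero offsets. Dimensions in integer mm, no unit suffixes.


// leg_h = 764 - 34 = 730
translate([409, 175, 730]) cube([1258, 736, 34]);
translate([428, 194, 0]) cube([50, 50, 730]);
translate([1598, 194, 0]) cube([50, 50, 730]);
translate([428, 842, 0]) cube([50, 50, 730]);
translate([1598, 842, 0]) cube([50, 50, 730]);


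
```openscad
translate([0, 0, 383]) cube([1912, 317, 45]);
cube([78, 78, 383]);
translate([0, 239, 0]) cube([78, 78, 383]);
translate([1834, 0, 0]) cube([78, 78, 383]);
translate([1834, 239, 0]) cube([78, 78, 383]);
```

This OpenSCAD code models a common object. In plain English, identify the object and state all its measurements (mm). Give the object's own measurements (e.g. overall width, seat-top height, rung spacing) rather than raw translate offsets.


A bench: a 1912×317 mm seat slab, 45 mm thick, top at z = 428 mm, on four 78×78 mm square legs flush with the seat corners and standing on z = 0.


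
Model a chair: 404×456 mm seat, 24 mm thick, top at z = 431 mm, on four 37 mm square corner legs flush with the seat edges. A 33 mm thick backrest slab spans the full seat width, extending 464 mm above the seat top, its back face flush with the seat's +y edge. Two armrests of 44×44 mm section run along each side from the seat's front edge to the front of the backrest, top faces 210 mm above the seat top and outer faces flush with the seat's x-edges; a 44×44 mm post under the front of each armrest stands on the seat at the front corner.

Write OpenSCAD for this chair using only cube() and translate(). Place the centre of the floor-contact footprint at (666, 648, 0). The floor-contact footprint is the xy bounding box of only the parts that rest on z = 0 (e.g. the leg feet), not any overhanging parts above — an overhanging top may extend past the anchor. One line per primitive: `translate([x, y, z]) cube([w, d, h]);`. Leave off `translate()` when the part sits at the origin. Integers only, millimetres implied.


translate([464, 420, 407]) cube([404, 456, 24]);
translate([464, 420, 0]) cube([37, 37, 407]);
translate([831, 420, 0]) cube([37, 37, 407]);
translate([464, 839, 0]) cube([37, 37, 407]);
translate([831, 839, 0]) cube([37, 37, 407]);
translate([464, 843, 431]) cube([404, 33, 464]);
translate([464, 420, 597]) cube([44, 423, 44]);
translate([824, 420, 597]) cube([44, 423, 44]);
translate([464, 420, 431]) cube([44, 44, 166]);
translate([824, 420, 431]) cube([44, 44, 166]);


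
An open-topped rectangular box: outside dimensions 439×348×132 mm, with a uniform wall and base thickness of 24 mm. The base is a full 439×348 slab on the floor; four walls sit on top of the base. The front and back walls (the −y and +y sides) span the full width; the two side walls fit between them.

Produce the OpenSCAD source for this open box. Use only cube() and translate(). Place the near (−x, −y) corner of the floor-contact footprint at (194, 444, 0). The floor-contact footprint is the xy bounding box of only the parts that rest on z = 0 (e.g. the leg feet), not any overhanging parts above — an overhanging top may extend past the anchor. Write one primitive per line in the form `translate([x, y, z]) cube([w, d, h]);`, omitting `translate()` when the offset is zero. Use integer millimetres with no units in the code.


translate([194, 444, 0]) cube([439, 348, 24]);
translate([194, 444, 24]) cube([439, 24, 108]);
translate([194, 768, 24]) cube([439, 24, 108]);
translate([194, 468, 24]) cube([24, 300, 108]);
translate([609, 468, 24]) cube([24, 300, 108]);


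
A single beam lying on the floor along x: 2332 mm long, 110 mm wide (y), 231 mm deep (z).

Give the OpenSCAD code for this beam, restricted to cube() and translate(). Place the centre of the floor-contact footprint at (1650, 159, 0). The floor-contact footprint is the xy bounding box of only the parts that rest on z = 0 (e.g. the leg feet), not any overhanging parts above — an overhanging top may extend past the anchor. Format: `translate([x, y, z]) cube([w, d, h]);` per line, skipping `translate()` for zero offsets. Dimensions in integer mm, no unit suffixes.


translate([484, 104, 0]) cube([2332, 110, 231]);


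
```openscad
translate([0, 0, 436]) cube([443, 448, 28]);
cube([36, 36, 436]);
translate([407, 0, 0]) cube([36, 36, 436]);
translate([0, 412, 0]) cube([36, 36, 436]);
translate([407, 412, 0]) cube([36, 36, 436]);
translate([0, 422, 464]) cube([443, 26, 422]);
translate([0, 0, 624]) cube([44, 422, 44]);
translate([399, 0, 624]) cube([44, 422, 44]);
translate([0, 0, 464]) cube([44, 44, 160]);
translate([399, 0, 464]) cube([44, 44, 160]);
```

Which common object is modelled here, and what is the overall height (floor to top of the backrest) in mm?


A chair. The overall height is 886 mm.

A slab on four corner posts with a tall panel at the back — a chair. The seat slab sits at z = 436 with thickness 28, and the 422 mm backrest starts at the seat top, so the overall height is 436 + 28 + 422 = 886 mm.


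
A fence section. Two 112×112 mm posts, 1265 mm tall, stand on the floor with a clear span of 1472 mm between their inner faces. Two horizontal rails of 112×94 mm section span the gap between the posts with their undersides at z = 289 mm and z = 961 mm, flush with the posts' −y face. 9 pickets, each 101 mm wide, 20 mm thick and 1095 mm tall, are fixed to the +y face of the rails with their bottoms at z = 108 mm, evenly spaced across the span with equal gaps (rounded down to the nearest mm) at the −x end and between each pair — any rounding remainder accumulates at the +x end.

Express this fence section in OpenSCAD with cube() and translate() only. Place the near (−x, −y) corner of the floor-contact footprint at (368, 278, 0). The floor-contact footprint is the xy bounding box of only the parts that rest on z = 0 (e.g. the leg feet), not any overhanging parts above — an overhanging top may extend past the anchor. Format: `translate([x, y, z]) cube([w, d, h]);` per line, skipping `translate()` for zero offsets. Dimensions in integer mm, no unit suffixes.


translate([368, 278, 0]) cube([112, 112, 1265]);
translate([1952, 278, 0]) cube([112, 112, 1265]);
translate([480, 278, 289]) cube([1472, 112, 94]);
translate([480, 278, 961]) cube([1472, 112, 94]);
translate([536, 390, 108]) cube([101, 20, 1095]);
translate([693, 390, 108]) cube([101, 20, 1095]);
translate([850, 390, 108]) cube([101, 20, 1095]);
translate([1007, 390, 108]) cube([101, 20, 1095]);
translate([1164, 390, 108]) cube([101, 20, 1095]);
translate([1321, 390, 108]) cube([101, 20, 1095]);
translate([1478, 390, 108]) cube([101, 20, 1095]);
translate([1635, 390, 108]) cube([101, 20, 1095]);
translate([1792, 390, 108]) cube([101, 20, 1095]);


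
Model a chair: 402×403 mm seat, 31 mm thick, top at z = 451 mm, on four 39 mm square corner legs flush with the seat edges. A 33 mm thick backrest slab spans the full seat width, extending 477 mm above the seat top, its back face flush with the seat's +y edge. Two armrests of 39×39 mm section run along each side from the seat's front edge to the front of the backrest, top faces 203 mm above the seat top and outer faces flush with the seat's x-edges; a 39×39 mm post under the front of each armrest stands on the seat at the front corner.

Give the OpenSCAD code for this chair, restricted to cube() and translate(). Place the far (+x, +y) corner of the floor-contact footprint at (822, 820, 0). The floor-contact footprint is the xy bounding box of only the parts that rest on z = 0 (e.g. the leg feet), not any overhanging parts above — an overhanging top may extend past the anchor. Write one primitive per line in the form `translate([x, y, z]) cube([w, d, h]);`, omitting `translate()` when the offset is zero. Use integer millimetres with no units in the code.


translate([420, 417, 420]) cube([402, 403, 31]);
translate([420, 417, 0]) cube([39, 39, 420]);
translate([783, 417, 0]) cube([39, 39, 420]);
translate([420, 781, 0]) cube([39, 39, 420]);
translate([783, 781, 0]) cube([39, 39, 420]);
translate([420, 787, 451]) cube([402, 33, 477]);
translate([420, 417, 615]) cube([39, 370, 39]);
translate([783, 417, 615]) cube([39, 370, 39]);
translate([420, 417, 451]) cube([39, 39, 164]);
translate([783, 417, 451]) cube([39, 39, 164]);


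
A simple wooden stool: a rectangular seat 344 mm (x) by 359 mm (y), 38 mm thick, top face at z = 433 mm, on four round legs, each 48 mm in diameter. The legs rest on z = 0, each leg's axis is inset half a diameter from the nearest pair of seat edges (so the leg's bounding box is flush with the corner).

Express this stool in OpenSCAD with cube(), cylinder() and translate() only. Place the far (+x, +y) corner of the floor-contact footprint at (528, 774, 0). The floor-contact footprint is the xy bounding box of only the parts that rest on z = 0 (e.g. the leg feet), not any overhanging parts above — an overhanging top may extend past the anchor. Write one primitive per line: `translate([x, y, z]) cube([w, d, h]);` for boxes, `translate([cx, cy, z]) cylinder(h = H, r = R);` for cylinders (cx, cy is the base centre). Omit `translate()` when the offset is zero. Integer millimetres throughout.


translate([184, 415, 395]) cube([344, 359, 38]);
translate([208, 439, 0]) cylinder(h = 395, r = 24);
translate([504, 439, 0]) cylinder(h = 395, r = 24);
translate([208, 750, 0]) cylinder(h = 395, r = 24);
translate([504, 750, 0]) cylinder(h = 395, r = 24);


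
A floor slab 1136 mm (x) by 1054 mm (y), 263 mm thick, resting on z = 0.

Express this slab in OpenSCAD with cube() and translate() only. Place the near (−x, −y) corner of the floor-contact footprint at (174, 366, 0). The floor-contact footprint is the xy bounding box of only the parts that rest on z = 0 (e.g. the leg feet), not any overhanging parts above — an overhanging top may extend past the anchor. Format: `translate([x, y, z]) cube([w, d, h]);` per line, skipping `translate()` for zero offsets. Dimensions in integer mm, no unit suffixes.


translate([174, 366, 0]) cube([1136, 1054, 263]);
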